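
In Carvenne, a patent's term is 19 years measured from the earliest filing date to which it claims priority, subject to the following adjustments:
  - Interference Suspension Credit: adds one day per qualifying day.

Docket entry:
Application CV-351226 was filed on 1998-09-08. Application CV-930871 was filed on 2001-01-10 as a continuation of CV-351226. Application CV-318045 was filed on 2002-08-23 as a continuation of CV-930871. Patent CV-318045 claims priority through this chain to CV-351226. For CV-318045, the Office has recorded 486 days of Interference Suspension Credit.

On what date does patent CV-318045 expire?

2019-01-07

Earliest priority filing: 8 September 1998.
Base term: 8 September 1998 + 19 years → 8 September 2017.
Interference Suspension Credit: +486 days → 7 January 2019.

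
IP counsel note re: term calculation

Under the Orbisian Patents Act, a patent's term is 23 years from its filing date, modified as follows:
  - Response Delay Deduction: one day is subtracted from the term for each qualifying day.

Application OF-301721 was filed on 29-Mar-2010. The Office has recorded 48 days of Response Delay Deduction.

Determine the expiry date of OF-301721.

February 9, 2033

Base term: filing date + 23 years → 29 March 2033.
Response Delay Deduction: −48 days → 9 February 2033.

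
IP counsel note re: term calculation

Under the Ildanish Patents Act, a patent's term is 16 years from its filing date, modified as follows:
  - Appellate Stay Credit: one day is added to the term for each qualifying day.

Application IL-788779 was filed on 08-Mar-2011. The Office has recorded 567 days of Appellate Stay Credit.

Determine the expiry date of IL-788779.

Base term: filing date + 16 years → 8 March 2027.
Appellate Stay Credit: +567 days → 25 September 2028.

2028-09-25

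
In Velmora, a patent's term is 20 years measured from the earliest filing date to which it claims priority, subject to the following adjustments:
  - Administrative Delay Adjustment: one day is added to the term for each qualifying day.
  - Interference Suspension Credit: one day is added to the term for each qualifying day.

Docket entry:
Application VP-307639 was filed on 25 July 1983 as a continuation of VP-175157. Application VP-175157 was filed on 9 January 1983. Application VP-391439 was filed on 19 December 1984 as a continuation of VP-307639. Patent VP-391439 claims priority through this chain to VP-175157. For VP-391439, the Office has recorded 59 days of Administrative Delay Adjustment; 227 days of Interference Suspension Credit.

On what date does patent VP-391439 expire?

Earliest priority filing: 9 January 1983.
Base term: 9 January 1983 + 20 years → 9 January 2003.
Administrative Delay Adjustment: +59 days → 9 March 2003.
Interference Suspension Credit: +227 days → 22 October 2003.

October 22, 2003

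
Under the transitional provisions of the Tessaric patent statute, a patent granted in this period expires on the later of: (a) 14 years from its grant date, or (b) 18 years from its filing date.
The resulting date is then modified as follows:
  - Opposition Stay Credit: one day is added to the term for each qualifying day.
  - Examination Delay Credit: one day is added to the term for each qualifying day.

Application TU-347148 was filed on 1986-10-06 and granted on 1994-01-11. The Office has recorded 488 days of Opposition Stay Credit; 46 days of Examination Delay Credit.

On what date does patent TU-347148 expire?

(a) grant + 14 years → 11 January 2008.
(b) filing + 18 years → 6 October 2004.
Later of the two: 11 January 2008.
Opposition Stay Credit: +488 days → 13 May 2009.
Examination Delay Credit: +46 days → 28 June 2009.

2009-06-28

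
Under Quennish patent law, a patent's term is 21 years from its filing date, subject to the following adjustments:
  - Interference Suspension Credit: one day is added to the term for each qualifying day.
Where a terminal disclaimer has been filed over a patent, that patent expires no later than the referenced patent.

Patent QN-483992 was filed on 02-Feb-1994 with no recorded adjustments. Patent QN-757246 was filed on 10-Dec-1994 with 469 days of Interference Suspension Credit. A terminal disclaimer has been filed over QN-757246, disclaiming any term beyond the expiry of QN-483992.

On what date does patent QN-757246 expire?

Natural term of QN-757246:
  Base: filing + 21 years → 10 December 2015.
  Interference Suspension Credit: +469 days → 23 March 2017.
Expiry of referenced patent QN-483992:
  Base: filing + 21 years → 2 February 2015.
Terminal disclaimer: QN-757246 expires on the earlier of 23 March 2017 and 2 February 2015.

February 2, 2015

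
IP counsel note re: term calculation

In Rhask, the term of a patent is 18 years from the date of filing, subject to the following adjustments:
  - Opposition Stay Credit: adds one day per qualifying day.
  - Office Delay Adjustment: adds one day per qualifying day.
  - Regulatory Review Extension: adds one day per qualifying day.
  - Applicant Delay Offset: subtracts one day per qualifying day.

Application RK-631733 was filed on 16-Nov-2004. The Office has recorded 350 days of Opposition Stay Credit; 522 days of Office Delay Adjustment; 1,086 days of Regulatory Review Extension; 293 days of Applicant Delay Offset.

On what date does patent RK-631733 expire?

Base term: filing date + 18 years → 16 November 2022.
Opposition Stay Credit: +350 days → 1 November 2023.
Office Delay Adjustment: +522 days → 6 April 2025.
Regulatory Review Extension: +1086 days → 27 March 2028.
Applicant Delay Offset: −293 days → 8 June 2027.

2027-06-08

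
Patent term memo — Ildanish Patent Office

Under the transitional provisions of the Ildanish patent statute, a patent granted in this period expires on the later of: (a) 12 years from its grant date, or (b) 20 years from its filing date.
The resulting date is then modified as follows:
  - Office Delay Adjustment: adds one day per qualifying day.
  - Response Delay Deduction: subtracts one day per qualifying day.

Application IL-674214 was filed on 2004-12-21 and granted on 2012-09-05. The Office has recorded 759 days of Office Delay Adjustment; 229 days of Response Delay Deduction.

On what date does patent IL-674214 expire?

(a) grant + 12 years → 5 September 2024.
(b) filing + 20 years → 21 December 2024.
Later of the two: 21 December 2024.
Office Delay Adjustment: +759 days → 19 January 2027.
Response Delay Deduction: −229 days → 4 June 2026.

June 4, 2026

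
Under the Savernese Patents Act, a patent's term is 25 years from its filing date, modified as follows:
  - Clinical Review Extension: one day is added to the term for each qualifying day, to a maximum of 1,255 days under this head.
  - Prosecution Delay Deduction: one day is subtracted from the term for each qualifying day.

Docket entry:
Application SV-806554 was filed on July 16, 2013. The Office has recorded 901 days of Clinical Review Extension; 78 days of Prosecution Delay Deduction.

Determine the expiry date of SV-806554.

2040-10-16

Base term: filing date + 25 years → 16 July 2038.
Clinical Review Extension: 901 days (within the 1255-day cap) → +901 days → 2 January 2041.
Prosecution Delay Deduction: −78 days → 16 October 2040.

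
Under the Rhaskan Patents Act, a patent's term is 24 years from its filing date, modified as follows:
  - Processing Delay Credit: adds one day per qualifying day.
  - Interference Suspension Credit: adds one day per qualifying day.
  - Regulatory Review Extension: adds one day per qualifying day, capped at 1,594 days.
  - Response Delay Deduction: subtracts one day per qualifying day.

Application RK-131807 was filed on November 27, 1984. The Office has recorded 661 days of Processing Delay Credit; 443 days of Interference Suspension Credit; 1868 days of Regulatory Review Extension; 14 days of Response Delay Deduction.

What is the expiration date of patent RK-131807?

Base term: filing date + 24 years → 27 November 2008.
Processing Delay Credit: +661 days → 19 September 2010.
Interference Suspension Credit: +443 days → 6 December 2011.
Regulatory Review Extension: 1868 days claimed exceeds the 1594-day cap, so +1594 days → 17 April 2016.
Response Delay Deduction: −14 days → 3 April 2016.

April 3, 2016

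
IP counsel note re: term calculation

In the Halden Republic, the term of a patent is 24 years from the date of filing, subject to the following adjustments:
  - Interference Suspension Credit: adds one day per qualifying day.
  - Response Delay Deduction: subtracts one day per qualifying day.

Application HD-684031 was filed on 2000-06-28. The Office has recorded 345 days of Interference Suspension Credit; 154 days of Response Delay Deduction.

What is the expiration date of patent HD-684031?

Base term: filing date + 24 years → 28 June 2024.
Interference Suspension Credit: +345 days → 8 June 2025.
Response Delay Deduction: −154 days → 5 January 2025.

2025-01-05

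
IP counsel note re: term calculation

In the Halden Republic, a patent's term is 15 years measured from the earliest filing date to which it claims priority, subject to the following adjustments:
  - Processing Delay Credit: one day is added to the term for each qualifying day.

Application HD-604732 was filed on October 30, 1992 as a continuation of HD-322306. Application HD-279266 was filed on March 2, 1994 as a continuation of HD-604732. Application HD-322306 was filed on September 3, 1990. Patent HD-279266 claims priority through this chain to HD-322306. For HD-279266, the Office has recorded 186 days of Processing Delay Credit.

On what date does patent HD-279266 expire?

March 8, 2006

Earliest priority filing: 3 September 1990.
Base term: 3 September 1990 + 15 years → 3 September 2005.
Processing Delay Credit: +186 days → 8 March 2006.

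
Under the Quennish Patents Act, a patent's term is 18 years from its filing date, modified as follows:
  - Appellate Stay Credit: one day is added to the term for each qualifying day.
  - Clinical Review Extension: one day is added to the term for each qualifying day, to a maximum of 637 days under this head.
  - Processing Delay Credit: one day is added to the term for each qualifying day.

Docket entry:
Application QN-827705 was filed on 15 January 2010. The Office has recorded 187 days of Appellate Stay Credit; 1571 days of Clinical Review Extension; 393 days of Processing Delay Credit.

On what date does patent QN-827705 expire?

Base term: filing date + 18 years → 15 January 2028.
Appellate Stay Credit: +187 days → 20 July 2028.
Clinical Review Extension: 1571 days claimed exceeds the 637-day cap, so +637 days → 18 April 2030.
Processing Delay Credit: +393 days → 16 May 2031.

May 16, 2031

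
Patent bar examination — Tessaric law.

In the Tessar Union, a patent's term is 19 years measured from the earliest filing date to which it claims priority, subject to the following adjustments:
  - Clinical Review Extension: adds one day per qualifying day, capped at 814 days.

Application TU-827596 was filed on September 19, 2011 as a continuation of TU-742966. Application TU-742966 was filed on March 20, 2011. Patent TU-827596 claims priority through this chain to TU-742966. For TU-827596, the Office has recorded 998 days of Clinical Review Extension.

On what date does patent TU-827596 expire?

2032-06-11

Earliest priority filing: 20 March 2011.
Base term: 20 March 2011 + 19 years → 20 March 2030.
Clinical Review Extension: 998 days claimed exceeds the 814-day cap, so +814 days → 11 June 2032.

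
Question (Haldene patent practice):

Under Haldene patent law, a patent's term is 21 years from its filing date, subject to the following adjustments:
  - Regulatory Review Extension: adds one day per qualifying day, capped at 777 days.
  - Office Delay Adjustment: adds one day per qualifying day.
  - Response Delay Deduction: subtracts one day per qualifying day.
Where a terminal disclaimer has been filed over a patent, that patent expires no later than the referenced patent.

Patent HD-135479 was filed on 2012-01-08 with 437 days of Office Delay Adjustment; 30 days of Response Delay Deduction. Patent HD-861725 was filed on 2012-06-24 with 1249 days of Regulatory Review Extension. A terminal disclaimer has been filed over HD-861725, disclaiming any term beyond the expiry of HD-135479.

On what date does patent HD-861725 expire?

February 19, 2034

Natural term of HD-861725:
  Base: filing + 21 years → 24 June 2033.
  Regulatory Review Extension: 1249 days claimed exceeds the 777-day cap, so +777 days → 10 August 2035.
Expiry of referenced patent HD-135479:
  Base: filing + 21 years → 8 January 2033.
  Office Delay Adjustment: +437 days → 21 March 2034.
  Response Delay Deduction: −30 days → 19 February 2034.
Terminal disclaimer: HD-861725 expires on the earlier of 10 August 2035 and 19 February 2034.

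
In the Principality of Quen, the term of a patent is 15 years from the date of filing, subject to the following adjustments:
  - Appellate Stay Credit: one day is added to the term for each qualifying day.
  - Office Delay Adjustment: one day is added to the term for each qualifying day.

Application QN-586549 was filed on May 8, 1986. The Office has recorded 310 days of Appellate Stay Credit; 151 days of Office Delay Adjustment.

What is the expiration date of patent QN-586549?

Base term: filing date + 15 years → 8 May 2001.
Appellate Stay Credit: +310 days → 14 March 2002.
Office Delay Adjustment: +151 days → 12 August 2002.

August 12, 2002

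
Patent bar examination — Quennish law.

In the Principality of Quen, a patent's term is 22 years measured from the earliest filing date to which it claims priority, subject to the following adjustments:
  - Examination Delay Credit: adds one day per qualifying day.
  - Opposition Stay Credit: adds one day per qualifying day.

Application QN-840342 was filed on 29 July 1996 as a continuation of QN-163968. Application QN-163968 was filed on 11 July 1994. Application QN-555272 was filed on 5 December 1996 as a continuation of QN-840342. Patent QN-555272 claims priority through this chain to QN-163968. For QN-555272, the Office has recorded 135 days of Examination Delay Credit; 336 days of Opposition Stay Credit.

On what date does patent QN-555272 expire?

2017-10-25

Earliest priority filing: 11 July 1994.
Base term: 11 July 1994 + 22 years → 11 July 2016.
Examination Delay Credit: +135 days → 23 November 2016.
Opposition Stay Credit: +336 days → 25 October 2017.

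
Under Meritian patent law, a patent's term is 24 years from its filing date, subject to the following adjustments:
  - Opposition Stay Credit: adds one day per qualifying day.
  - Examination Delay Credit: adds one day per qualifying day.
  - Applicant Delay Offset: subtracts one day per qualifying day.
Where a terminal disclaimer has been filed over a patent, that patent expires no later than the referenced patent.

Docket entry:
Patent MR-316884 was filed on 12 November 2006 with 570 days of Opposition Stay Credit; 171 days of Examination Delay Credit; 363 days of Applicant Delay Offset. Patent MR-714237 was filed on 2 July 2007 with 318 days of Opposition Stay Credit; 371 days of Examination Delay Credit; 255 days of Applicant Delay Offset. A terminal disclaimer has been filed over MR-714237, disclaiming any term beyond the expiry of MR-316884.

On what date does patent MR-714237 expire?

November 25, 2031

Natural term of MR-714237:
  Base: filing + 24 years → 2 July 2031.
  Opposition Stay Credit: +318 days → 15 May 2032.
  Examination Delay Credit: +371 days → 21 May 2033.
  Applicant Delay Offset: −255 days → 8 September 2032.
Expiry of referenced patent MR-316884:
  Base: filing + 24 years → 12 November 2030.
  Opposition Stay Credit: +570 days → 4 June 2032.
  Examination Delay Credit: +171 days → 22 November 2032.
  Applicant Delay Offset: −363 days → 25 November 2031.
Terminal disclaimer: MR-714237 expires on the earlier of 8 September 2032 and 25 November 2031.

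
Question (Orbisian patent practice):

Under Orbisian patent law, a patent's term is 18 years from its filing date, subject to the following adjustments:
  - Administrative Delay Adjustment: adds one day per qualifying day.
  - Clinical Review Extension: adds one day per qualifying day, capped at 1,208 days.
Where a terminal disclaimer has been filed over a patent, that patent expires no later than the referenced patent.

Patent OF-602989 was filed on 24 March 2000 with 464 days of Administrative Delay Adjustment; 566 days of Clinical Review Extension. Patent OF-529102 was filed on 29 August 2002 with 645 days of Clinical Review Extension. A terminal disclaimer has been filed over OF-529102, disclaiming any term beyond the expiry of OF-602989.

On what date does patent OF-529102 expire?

January 17, 2021

Natural term of OF-529102:
  Base: filing + 18 years → 29 August 2020.
  Clinical Review Extension: 645 days (within the 1208-day cap) → +645 days → 5 June 2022.
Expiry of referenced patent OF-602989:
  Base: filing + 18 years → 24 March 2018.
  Administrative Delay Adjustment: +464 days → 1 July 2019.
  Clinical Review Extension: 566 days (within the 1208-day cap) → +566 days → 17 January 2021.
Terminal disclaimer: OF-529102 expires on the earlier of 5 June 2022 and 17 January 2021.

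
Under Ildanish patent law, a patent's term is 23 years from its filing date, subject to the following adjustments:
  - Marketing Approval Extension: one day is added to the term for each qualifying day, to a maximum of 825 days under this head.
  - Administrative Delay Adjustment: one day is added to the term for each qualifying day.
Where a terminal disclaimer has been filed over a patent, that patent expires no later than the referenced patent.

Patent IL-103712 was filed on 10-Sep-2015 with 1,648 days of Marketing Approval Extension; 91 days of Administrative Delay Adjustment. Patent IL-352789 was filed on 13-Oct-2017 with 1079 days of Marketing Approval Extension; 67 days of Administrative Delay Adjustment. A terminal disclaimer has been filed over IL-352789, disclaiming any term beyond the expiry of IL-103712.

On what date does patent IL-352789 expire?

Natural term of IL-352789:
  Base: filing + 23 years → 13 October 2040.
  Marketing Approval Extension: 1079 days claimed exceeds the 825-day cap, so +825 days → 16 January 2043.
  Administrative Delay Adjustment: +67 days → 24 March 2043.
Expiry of referenced patent IL-103712:
  Base: filing + 23 years → 10 September 2038.
  Marketing Approval Extension: 1648 days claimed exceeds the 825-day cap, so +825 days → 13 December 2040.
  Administrative Delay Adjustment: +91 days → 14 March 2041.
Terminal disclaimer: IL-352789 expires on the earlier of 24 March 2043 and 14 March 2041.

2041-03-14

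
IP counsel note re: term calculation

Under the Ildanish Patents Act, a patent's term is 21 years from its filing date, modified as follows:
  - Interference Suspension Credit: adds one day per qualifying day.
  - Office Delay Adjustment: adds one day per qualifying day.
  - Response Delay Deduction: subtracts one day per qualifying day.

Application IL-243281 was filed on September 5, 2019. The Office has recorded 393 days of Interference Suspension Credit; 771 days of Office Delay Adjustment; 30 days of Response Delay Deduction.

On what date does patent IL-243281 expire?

2043-10-14

Base term: filing date + 21 years → 5 September 2040.
Interference Suspension Credit: +393 days → 3 October 2041.
Office Delay Adjustment: +771 days → 13 November 2043.
Response Delay Deduction: −30 days → 14 October 2043.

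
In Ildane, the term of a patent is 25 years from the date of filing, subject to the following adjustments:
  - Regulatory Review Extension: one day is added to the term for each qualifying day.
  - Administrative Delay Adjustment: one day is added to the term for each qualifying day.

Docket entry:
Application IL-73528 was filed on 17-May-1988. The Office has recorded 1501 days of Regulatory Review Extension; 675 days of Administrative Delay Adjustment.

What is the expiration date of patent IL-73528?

May 2, 2019

Base term: filing date + 25 years → 17 May 2013.
Regulatory Review Extension: +1501 days → 26 June 2017.
Administrative Delay Adjustment: +675 days → 2 May 2019.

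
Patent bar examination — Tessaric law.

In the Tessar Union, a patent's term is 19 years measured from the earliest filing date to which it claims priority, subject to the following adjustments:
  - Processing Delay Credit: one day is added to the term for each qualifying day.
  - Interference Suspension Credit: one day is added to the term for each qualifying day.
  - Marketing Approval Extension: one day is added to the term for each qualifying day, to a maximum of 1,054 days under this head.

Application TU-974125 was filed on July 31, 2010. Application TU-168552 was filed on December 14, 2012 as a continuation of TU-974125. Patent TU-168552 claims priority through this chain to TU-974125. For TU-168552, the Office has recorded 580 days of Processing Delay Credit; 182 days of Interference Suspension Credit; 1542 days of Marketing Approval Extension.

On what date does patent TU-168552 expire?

2034-07-21

Earliest priority filing: 31 July 2010.
Base term: 31 July 2010 + 19 years → 31 July 2029.
Processing Delay Credit: +580 days → 3 March 2031.
Interference Suspension Credit: +182 days → 1 September 2031.
Marketing Approval Extension: 1542 days claimed exceeds the 1054-day cap, so +1054 days → 21 July 2034.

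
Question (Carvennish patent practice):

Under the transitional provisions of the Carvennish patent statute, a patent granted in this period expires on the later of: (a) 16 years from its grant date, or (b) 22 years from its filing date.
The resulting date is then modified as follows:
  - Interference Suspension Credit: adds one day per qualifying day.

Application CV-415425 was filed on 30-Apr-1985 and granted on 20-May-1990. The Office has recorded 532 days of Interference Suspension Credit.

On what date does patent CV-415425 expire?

(a) grant + 16 years → 20 May 2006.
(b) filing + 22 years → 30 April 2007.
Later of the two: 30 April 2007.
Interference Suspension Credit: +532 days → 13 October 2008.

October 13, 2008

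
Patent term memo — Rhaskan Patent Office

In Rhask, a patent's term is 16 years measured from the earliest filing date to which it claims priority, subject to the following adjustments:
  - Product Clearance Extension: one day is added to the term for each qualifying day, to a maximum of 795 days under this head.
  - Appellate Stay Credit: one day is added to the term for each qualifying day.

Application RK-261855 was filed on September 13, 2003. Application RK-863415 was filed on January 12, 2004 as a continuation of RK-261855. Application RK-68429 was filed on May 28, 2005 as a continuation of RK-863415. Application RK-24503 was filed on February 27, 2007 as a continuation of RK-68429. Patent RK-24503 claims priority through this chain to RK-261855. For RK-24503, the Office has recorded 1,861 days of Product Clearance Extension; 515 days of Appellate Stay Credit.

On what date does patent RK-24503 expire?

Earliest priority filing: 13 September 2003.
Base term: 13 September 2003 + 16 years → 13 September 2019.
Product Clearance Extension: 1861 days claimed exceeds the 795-day cap, so +795 days → 16 November 2021.
Appellate Stay Credit: +515 days → 15 April 2023.

2023-04-15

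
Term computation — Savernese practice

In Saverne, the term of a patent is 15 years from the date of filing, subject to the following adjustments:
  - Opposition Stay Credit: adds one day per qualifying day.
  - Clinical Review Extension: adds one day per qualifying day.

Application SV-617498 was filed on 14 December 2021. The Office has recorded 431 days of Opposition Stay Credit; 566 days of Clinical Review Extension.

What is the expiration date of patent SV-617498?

2039-09-07

Base term: filing date + 15 years → 14 December 2036.
Opposition Stay Credit: +431 days → 18 February 2038.
Clinical Review Extension: +566 days → 7 September 2039.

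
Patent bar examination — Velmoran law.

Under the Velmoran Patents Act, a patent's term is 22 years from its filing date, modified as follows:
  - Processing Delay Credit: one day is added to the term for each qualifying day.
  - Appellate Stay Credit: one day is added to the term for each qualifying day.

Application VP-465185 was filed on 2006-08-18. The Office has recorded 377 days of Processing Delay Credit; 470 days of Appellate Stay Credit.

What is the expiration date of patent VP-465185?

2030-12-13

Base term: filing date + 22 years → 18 August 2028.
Processing Delay Credit: +377 days → 30 August 2029.
Appellate Stay Credit: +470 days → 13 December 2030.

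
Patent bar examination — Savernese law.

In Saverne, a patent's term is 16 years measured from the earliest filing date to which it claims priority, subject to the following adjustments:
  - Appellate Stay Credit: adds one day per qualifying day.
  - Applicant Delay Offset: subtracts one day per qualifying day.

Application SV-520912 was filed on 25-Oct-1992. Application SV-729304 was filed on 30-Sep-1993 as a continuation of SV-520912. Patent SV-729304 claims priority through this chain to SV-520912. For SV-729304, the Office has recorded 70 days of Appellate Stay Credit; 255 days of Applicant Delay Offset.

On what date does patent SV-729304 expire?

2008-04-23

Earliest priority filing: 25 October 1992.
Base term: 25 October 1992 + 16 years → 25 October 2008.
Appellate Stay Credit: +70 days → 3 January 2009.
Applicant Delay Offset: −255 days → 23 April 2008.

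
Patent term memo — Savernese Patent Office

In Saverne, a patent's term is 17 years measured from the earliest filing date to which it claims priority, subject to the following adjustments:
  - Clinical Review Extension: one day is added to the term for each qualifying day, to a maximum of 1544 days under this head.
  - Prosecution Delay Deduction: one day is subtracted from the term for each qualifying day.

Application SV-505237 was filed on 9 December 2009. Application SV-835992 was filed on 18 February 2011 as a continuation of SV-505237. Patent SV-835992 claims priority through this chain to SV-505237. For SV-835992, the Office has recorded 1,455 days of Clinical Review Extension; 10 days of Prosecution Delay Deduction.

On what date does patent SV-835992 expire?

November 23, 2030

Earliest priority filing: 9 December 2009.
Base term: 9 December 2009 + 17 years → 9 December 2026.
Clinical Review Extension: 1455 days (within the 1544-day cap) → +1455 days → 3 December 2030.
Prosecution Delay Deduction: −10 days → 23 November 2030.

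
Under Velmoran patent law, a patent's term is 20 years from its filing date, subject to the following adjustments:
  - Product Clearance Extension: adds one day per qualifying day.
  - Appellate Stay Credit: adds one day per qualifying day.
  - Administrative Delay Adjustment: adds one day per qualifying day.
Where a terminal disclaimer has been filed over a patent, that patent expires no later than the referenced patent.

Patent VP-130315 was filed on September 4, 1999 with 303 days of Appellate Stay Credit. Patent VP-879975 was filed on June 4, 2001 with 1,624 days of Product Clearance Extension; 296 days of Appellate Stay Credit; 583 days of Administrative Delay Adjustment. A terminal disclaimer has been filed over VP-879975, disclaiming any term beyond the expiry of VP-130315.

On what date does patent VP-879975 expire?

Natural term of VP-879975:
  Base: filing + 20 years → 4 June 2021.
  Product Clearance Extension: +1624 days → 14 November 2025.
  Appellate Stay Credit: +296 days → 6 September 2026.
  Administrative Delay Adjustment: +583 days → 11 April 2028.
Expiry of referenced patent VP-130315:
  Base: filing + 20 years → 4 September 2019.
  Appellate Stay Credit: +303 days → 3 July 2020.
Terminal disclaimer: VP-879975 expires on the earlier of 11 April 2028 and 3 July 2020.

July 3, 2020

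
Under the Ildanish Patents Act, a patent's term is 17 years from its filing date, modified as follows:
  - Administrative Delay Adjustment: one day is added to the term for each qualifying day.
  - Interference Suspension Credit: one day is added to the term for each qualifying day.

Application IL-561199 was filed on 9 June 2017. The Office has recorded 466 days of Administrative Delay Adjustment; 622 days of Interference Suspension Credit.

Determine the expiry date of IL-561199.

June 1, 2037

Base term: filing date + 17 years → 9 June 2034.
Administrative Delay Adjustment: +466 days → 18 September 2035.
Interference Suspension Credit: +622 days → 1 June 2037.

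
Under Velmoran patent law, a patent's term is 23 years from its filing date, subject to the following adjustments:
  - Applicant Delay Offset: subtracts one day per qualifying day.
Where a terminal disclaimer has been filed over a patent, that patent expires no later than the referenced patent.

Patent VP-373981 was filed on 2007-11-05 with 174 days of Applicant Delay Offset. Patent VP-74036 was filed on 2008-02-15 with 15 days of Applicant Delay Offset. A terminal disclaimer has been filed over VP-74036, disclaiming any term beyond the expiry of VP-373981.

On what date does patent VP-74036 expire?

Natural term of VP-74036:
  Base: filing + 23 years → 15 February 2031.
  Applicant Delay Offset: −15 days → 31 January 2031.
Expiry of referenced patent VP-373981:
  Base: filing + 23 years → 5 November 2030.
  Applicant Delay Offset: −174 days → 15 May 2030.
Terminal disclaimer: VP-74036 expires on the earlier of 31 January 2031 and 15 May 2030.

May 15, 2030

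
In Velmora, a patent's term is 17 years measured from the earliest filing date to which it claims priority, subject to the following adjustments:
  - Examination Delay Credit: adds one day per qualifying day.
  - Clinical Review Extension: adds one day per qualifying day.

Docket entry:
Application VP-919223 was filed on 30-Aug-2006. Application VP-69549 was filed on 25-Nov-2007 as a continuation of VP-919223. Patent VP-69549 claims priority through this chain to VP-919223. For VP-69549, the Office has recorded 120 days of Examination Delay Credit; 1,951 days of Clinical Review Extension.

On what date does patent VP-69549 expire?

Earliest priority filing: 30 August 2006.
Base term: 30 August 2006 + 17 years → 30 August 2023.
Examination Delay Credit: +120 days → 28 December 2023.
Clinical Review Extension: +1951 days → 1 May 2029.

May 1, 2029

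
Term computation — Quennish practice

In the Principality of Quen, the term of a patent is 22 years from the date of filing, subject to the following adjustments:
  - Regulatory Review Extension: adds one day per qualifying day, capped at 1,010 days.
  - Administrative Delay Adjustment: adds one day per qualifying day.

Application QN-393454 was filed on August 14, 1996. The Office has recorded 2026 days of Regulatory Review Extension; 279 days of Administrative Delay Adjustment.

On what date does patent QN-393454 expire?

Base term: filing date + 22 years → 14 August 2018.
Regulatory Review Extension: 2026 days claimed exceeds the 1010-day cap, so +1010 days → 20 May 2021.
Administrative Delay Adjustment: +279 days → 23 February 2022.

February 23, 2022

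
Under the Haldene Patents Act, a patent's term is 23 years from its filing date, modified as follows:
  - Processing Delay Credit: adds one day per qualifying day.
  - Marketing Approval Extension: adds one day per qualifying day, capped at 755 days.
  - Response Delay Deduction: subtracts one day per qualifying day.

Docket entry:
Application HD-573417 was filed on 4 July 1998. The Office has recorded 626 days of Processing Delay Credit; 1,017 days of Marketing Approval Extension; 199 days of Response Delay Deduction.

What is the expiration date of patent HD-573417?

Base term: filing date + 23 years → 4 July 2021.
Processing Delay Credit: +626 days → 22 March 2023.
Marketing Approval Extension: 1017 days claimed exceeds the 755-day cap, so +755 days → 15 April 2025.
Response Delay Deduction: −199 days → 28 September 2024.

2024-09-28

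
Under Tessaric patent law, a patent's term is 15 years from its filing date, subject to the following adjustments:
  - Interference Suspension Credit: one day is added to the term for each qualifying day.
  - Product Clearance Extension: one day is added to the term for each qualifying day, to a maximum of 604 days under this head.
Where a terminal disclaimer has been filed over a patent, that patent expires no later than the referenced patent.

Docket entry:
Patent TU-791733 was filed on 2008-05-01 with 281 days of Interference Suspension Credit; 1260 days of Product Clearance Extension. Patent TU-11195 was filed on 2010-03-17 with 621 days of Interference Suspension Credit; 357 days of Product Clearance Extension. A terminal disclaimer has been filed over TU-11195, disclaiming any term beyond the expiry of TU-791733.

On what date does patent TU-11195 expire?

October 2, 2025

Natural term of TU-11195:
  Base: filing + 15 years → 17 March 2025.
  Interference Suspension Credit: +621 days → 28 November 2026.
  Product Clearance Extension: 357 days (within the 604-day cap) → +357 days → 20 November 2027.
Expiry of referenced patent TU-791733:
  Base: filing + 15 years → 1 May 2023.
  Interference Suspension Credit: +281 days → 6 February 2024.
  Product Clearance Extension: 1260 days claimed exceeds the 604-day cap, so +604 days → 2 October 2025.
Terminal disclaimer: TU-11195 expires on the earlier of 20 November 2027 and 2 October 2025.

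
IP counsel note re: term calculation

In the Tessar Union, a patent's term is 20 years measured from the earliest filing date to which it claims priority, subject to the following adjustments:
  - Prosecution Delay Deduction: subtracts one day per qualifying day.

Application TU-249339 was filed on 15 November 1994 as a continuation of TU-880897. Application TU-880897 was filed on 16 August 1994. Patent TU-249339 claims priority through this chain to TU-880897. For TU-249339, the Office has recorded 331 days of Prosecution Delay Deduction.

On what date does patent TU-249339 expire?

2013-09-19

Earliest priority filing: 16 August 1994.
Base term: 16 August 1994 + 20 years → 16 August 2014.
Prosecution Delay Deduction: −331 days → 19 September 2013.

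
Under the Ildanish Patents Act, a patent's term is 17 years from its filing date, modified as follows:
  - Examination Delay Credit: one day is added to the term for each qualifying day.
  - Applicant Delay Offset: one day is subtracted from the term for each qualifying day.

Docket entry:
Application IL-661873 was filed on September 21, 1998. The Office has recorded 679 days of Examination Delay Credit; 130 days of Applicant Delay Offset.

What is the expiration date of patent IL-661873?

March 23, 2017

Base term: filing date + 17 years → 21 September 2015.
Examination Delay Credit: +679 days → 31 July 2017.
Applicant Delay Offset: −130 days → 23 March 2017.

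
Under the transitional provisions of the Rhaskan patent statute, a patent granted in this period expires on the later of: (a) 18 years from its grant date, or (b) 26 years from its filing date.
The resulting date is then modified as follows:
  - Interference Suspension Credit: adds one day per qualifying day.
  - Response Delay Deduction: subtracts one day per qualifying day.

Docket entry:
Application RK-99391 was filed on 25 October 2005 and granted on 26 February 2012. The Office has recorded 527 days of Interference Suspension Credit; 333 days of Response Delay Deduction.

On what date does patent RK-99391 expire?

(a) grant + 18 years → 26 February 2030.
(b) filing + 26 years → 25 October 2031.
Later of the two: 25 October 2031.
Interference Suspension Credit: +527 days → 4 April 2033.
Response Delay Deduction: −333 days → 6 May 2032.

2032-05-06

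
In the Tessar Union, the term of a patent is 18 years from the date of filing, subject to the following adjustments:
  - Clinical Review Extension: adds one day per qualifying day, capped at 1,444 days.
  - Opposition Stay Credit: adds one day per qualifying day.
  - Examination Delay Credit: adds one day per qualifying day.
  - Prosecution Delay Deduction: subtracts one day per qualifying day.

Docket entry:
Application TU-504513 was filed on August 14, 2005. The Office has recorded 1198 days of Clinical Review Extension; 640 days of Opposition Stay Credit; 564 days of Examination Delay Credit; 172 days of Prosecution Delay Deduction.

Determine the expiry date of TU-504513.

September 21, 2029

Base term: filing date + 18 years → 14 August 2023.
Clinical Review Extension: 1198 days (within the 1444-day cap) → +1198 days → 24 November 2026.
Opposition Stay Credit: +640 days → 25 August 2028.
Examination Delay Credit: +564 days → 12 March 2030.
Prosecution Delay Deduction: −172 days → 21 September 2029.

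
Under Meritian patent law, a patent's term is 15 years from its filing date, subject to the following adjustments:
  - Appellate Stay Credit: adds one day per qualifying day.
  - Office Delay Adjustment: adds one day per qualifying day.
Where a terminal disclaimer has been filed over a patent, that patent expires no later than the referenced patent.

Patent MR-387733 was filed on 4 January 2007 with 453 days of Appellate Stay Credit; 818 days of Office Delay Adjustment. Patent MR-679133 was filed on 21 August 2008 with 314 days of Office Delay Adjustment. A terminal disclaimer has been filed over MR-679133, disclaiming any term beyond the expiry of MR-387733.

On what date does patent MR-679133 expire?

Natural term of MR-679133:
  Base: filing + 15 years → 21 August 2023.
  Office Delay Adjustment: +314 days → 30 June 2024.
Expiry of referenced patent MR-387733:
  Base: filing + 15 years → 4 January 2022.
  Appellate Stay Credit: +453 days → 2 April 2023.
  Office Delay Adjustment: +818 days → 28 June 2025.
Terminal disclaimer: MR-679133 expires on the earlier of 30 June 2024 and 28 June 2025.

June 30, 2024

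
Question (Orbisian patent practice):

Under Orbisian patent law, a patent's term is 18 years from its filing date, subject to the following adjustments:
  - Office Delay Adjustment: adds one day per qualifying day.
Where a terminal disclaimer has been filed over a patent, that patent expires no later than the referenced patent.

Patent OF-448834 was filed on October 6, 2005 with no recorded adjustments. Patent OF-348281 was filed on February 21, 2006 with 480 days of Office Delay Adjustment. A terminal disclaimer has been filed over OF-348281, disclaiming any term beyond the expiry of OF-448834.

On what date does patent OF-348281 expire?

Natural term of OF-348281:
  Base: filing + 18 years → 21 February 2024.
  Office Delay Adjustment: +480 days → 15 June 2025.
Expiry of referenced patent OF-448834:
  Base: filing + 18 years → 6 October 2023.
Terminal disclaimer: OF-348281 expires on the earlier of 15 June 2025 and 6 October 2023.

October 6, 2023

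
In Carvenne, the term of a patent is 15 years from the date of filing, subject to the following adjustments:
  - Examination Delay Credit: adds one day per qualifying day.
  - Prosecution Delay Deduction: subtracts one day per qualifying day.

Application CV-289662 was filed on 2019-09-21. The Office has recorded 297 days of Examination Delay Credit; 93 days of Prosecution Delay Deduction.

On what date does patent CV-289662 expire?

April 13, 2035

Base term: filing date + 15 years → 21 September 2034.
Examination Delay Credit: +297 days → 15 July 2035.
Prosecution Delay Deduction: −93 days → 13 April 2035.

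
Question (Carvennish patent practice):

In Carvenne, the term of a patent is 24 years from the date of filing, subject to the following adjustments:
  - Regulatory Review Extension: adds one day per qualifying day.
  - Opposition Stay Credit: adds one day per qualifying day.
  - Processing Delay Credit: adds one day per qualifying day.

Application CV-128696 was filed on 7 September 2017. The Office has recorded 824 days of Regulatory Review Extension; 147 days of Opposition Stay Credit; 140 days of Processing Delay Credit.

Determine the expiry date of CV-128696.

2044-09-22

Base term: filing date + 24 years → 7 September 2041.
Regulatory Review Extension: +824 days → 10 December 2043.
Opposition Stay Credit: +147 days → 5 May 2044.
Processing Delay Credit: +140 days → 22 September 2044.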